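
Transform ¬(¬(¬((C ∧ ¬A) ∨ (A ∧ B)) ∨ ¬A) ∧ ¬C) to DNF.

¬(¬(¬((C ∧ ¬A) ∨ (A ∧ B)) ∨ ¬A) ∧ ¬C)
≡ ¬¬(¬((C ∧ ¬A) ∨ (A ∧ B)) ∨ ¬A) ∨ ¬¬C
≡ ¬((C ∧ ¬A) ∨ (A ∧ B)) ∨ ¬A ∨ ¬¬C
≡ (¬(C ∧ ¬A) ∧ ¬(A ∧ B)) ∨ ¬A ∨ ¬¬C
≡ ((¬C ∨ ¬¬A) ∧ ¬(A ∧ B)) ∨ ¬A ∨ ¬¬C
≡ ((¬C ∨ A) ∧ ¬(A ∧ B)) ∨ ¬A ∨ ¬¬C
≡ ((¬C ∨ A) ∧ (¬A ∨ ¬B)) ∨ ¬A ∨ ¬¬C
≡ ((¬C ∨ A) ∧ (¬A ∨ ¬B)) ∨ ¬A ∨ C
≡ (¬C ∧ ¬A) ∨ (¬C ∧ ¬B) ∨ (A ∧ ¬A) ∨ (A ∧ ¬B) ∨ ¬A ∨ C
≡ (¬C ∧ ¬B) ∨ (A ∧ ¬B) ∨ ¬A ∨ C

(¬C ∧ ¬B) ∨ (A ∧ ¬B) ∨ ¬A ∨ C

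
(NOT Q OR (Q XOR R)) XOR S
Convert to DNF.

(NOT Q OR (Q XOR R)) XOR S
= ((NOT Q OR (Q XOR R)) AND NOT S) OR (NOT (NOT Q OR (Q XOR R)) AND S)   [expand XOR]
= ((NOT Q OR (Q AND NOT R) OR (NOT Q AND R)) AND NOT S) OR (NOT (NOT Q OR (Q XOR R)) AND S)   [expand XOR]
= ((NOT Q OR (Q AND NOT R) OR (NOT Q AND R)) AND NOT S) OR (NOT (NOT Q OR (Q AND NOT R) OR (NOT Q AND R)) AND S)   [expand XOR]
= ((NOT Q OR (Q AND NOT R) OR (NOT Q AND R)) AND NOT S) OR (NOT NOT Q AND NOT (Q AND NOT R) AND NOT (NOT Q AND R) AND S)   [De Morgan]
= ((NOT Q OR (Q AND NOT R) OR (NOT Q AND R)) AND NOT S) OR (Q AND NOT (Q AND NOT R) AND NOT (NOT Q AND R) AND S)   [double negation]
= ((NOT Q OR (Q AND NOT R) OR (NOT Q AND R)) AND NOT S) OR (Q AND (NOT Q OR NOT NOT R) AND NOT (NOT Q AND R) AND S)   [De Morgan]
= ((NOT Q OR (Q AND NOT R) OR (NOT Q AND R)) AND NOT S) OR (Q AND (NOT Q OR R) AND NOT (NOT Q AND R) AND S)   [double negation]
= ((NOT Q OR (Q AND NOT R) OR (NOT Q AND R)) AND NOT S) OR (Q AND (NOT Q OR R) AND (NOT NOT Q OR NOT R) AND S)   [De Morgan]
= ((NOT Q OR (Q AND NOT R) OR (NOT Q AND R)) AND NOT S) OR (Q AND (NOT Q OR R) AND (Q OR NOT R) AND S)   [double negation]
= (NOT Q AND NOT S) OR (Q AND NOT R AND NOT S) OR (NOT Q AND R AND NOT S) OR (Q AND NOT Q AND Q AND S) OR (Q AND NOT Q AND NOT R AND S) OR (Q AND R AND Q AND S) OR (Q AND R AND NOT R AND S)   [distribute AND over OR]
= (NOT Q AND NOT S) OR (Q AND NOT R AND NOT S) OR (Q AND R AND S)   [simplify]

(NOT Q AND NOT S) OR (Q AND NOT R AND NOT S) OR (Q AND R AND S)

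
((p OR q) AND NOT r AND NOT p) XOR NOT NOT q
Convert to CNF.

(p OR q) AND (NOT r OR q) AND (NOT p OR q) AND (NOT q OR r OR p)

((p OR q) AND NOT r AND NOT p) XOR NOT NOT q
= (((p OR q) AND NOT r AND NOT p) OR NOT NOT q) AND NOT ((p OR q) AND NOT r AND NOT p AND NOT NOT q)   [expand XOR]
= (((p OR q) AND NOT r AND NOT p) OR q) AND NOT ((p OR q) AND NOT r AND NOT p AND NOT NOT q)   [double negation]
= (((p OR q) AND NOT r AND NOT p) OR q) AND (NOT (p OR q) OR NOT NOT r OR NOT NOT p OR NOT NOT NOT q)   [De Morgan]
= (((p OR q) AND NOT r AND NOT p) OR q) AND ((NOT p AND NOT q) OR NOT NOT r OR NOT NOT p OR NOT NOT NOT q)   [De Morgan]
= (((p OR q) AND NOT r AND NOT p) OR q) AND ((NOT p AND NOT q) OR r OR NOT NOT p OR NOT NOT NOT q)   [double negation]
= (((p OR q) AND NOT r AND NOT p) OR q) AND ((NOT p AND NOT q) OR r OR p OR NOT NOT NOT q)   [double negation]
= (((p OR q) AND NOT r AND NOT p) OR q) AND ((NOT p AND NOT q) OR r OR p OR NOT q)   [double negation]
= (p OR q OR q) AND (NOT r OR q) AND (NOT p OR q) AND (NOT p OR r OR p OR NOT q) AND (NOT q OR r OR p OR NOT q)   [distribute OR over AND]
= (p OR q) AND (NOT r OR q) AND (NOT p OR q) AND (NOT q OR r OR p)   [simplify]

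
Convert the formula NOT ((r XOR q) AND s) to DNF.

(NOT r AND NOT q) OR (q AND r) OR NOT s

NOT ((r XOR q) AND s)
≡ NOT (((r AND NOT q) OR (NOT r AND q)) AND s)   — expand XOR
≡ NOT ((r AND NOT q) OR (NOT r AND q)) OR NOT s   — De Morgan
≡ (NOT (r AND NOT q) AND NOT (NOT r AND q)) OR NOT s   — De Morgan
≡ ((NOT r OR NOT NOT q) AND NOT (NOT r AND q)) OR NOT s   — De Morgan
≡ ((NOT r OR q) AND NOT (NOT r AND q)) OR NOT s   — double negation
≡ ((NOT r OR q) AND (NOT NOT r OR NOT q)) OR NOT s   — De Morgan
≡ ((NOT r OR q) AND (r OR NOT q)) OR NOT s   — double negation
≡ (NOT r AND r) OR (NOT r AND NOT q) OR (q AND r) OR (q AND NOT q) OR NOT s   — distribute AND over OR
≡ (NOT r AND NOT q) OR (q AND r) OR NOT s   — simplify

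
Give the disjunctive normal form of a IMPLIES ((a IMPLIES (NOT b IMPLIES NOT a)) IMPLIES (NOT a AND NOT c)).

a IMPLIES ((a IMPLIES (NOT b IMPLIES NOT a)) IMPLIES (NOT a AND NOT c))
≡ NOT a OR ((a IMPLIES (NOT b IMPLIES NOT a)) IMPLIES (NOT a AND NOT c))
≡ NOT a OR NOT (a IMPLIES (NOT b IMPLIES NOT a)) OR (NOT a AND NOT c)
≡ NOT a OR NOT (NOT a OR (NOT b IMPLIES NOT a)) OR (NOT a AND NOT c)
≡ NOT a OR NOT (NOT a OR NOT NOT b OR NOT a) OR (NOT a AND NOT c)
≡ NOT a OR (NOT NOT a AND NOT NOT NOT b AND NOT NOT a) OR (NOT a AND NOT c)
≡ NOT a OR (a AND NOT NOT NOT b AND NOT NOT a) OR (NOT a AND NOT c)
≡ NOT a OR (a AND NOT b AND NOT NOT a) OR (NOT a AND NOT c)
≡ NOT a OR (a AND NOT b AND a) OR (NOT a AND NOT c)
≡ NOT a OR (a AND NOT b)

NOT a OR (a AND NOT b)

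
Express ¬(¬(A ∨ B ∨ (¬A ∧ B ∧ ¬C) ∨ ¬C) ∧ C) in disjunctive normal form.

¬(¬(A ∨ B ∨ (¬A ∧ B ∧ ¬C) ∨ ¬C) ∧ C)
≡ ¬¬(A ∨ B ∨ (¬A ∧ B ∧ ¬C) ∨ ¬C) ∨ ¬C
≡ A ∨ B ∨ (¬A ∧ B ∧ ¬C) ∨ ¬C ∨ ¬C
≡ A ∨ B ∨ ¬C

A ∨ B ∨ ¬C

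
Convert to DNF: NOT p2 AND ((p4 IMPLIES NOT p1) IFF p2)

NOT p2 AND ((p4 IMPLIES NOT p1) IFF p2)
⇔ NOT p2 AND ((p4 IMPLIES NOT p1) IMPLIES p2) AND (p2 IMPLIES (p4 IMPLIES NOT p1))
⇔ NOT p2 AND (NOT (p4 IMPLIES NOT p1) OR p2) AND (p2 IMPLIES (p4 IMPLIES NOT p1))
⇔ NOT p2 AND (NOT (NOT p4 OR NOT p1) OR p2) AND (p2 IMPLIES (p4 IMPLIES NOT p1))
⇔ NOT p2 AND (NOT (NOT p4 OR NOT p1) OR p2) AND (NOT p2 OR (p4 IMPLIES NOT p1))
⇔ NOT p2 AND (NOT (NOT p4 OR NOT p1) OR p2) AND (NOT p2 OR NOT p4 OR NOT p1)
⇔ NOT p2 AND ((NOT NOT p4 AND NOT NOT p1) OR p2) AND (NOT p2 OR NOT p4 OR NOT p1)
⇔ NOT p2 AND ((p4 AND NOT NOT p1) OR p2) AND (NOT p2 OR NOT p4 OR NOT p1)
⇔ NOT p2 AND ((p4 AND p1) OR p2) AND (NOT p2 OR NOT p4 OR NOT p1)
⇔ (NOT p2 AND p4 AND p1 AND NOT p2) OR (NOT p2 AND p4 AND p1 AND NOT p4) OR (NOT p2 AND p4 AND p1 AND NOT p1) OR (NOT p2 AND p2 AND NOT p2) OR (NOT p2 AND p2 AND NOT p4) OR (NOT p2 AND p2 AND NOT p1)
⇔ NOT p2 AND p4 AND p1

NOT p2 AND p4 AND p1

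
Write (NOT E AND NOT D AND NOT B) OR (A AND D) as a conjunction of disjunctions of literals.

(NOT E AND NOT D AND NOT B) OR (A AND D)
≡ (NOT E OR A) AND (NOT E OR D) AND (NOT D OR A) AND (NOT D OR D) AND (NOT B OR A) AND (NOT B OR D)   [distribute OR over AND]
≡ (NOT E OR A) AND (NOT E OR D) AND (NOT D OR A) AND (NOT B OR A) AND (NOT B OR D)   [simplify]

(NOT E OR A) AND (NOT E OR D) AND (NOT D OR A) AND (NOT B OR A) AND (NOT B OR D)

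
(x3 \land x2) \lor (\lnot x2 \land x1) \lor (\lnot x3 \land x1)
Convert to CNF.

(x3 \land x2) \lor (\lnot x2 \land x1) \lor (\lnot x3 \land x1)
⇔ (x3 \lor \lnot x2 \lor \lnot x3) \land (x3 \lor \lnot x2 \lor x1) \land (x3 \lor x1 \lor \lnot x3) \land (x3 \lor x1 \lor x1) \land (x2 \lor \lnot x2 \lor \lnot x3) \land (x2 \lor \lnot x2 \lor x1) \land (x2 \lor x1 \lor \lnot x3) \land (x2 \lor x1 \lor x1)   [distribute \lor over \land]
⇔ (x3 \lor x1) \land (x2 \lor x1)   [simplify]

(x3 \lor x1) \land (x2 \lor x1)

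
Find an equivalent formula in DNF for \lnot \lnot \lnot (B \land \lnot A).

\lnot B \lor A

\lnot \lnot \lnot (B \land \lnot A)
≡ \lnot (B \land \lnot A)   — double negation
≡ \lnot B \lor \lnot \lnot A   — De Morgan
≡ \lnot B \lor A   — double negation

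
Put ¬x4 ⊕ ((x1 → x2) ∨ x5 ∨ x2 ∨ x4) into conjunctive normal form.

(x4 ∨ x1) ∧ (x4 ∨ ¬x2) ∧ (x4 ∨ ¬x5)

¬x4 ⊕ ((x1 → x2) ∨ x5 ∨ x2 ∨ x4)
⇔ (¬x4 ∨ (x1 → x2) ∨ x5 ∨ x2 ∨ x4) ∧ ¬(¬x4 ∧ ((x1 → x2) ∨ x5 ∨ x2 ∨ x4))   (expand ⊕)
⇔ (¬x4 ∨ ¬x1 ∨ x2 ∨ x5 ∨ x2 ∨ x4) ∧ ¬(¬x4 ∧ ((x1 → x2) ∨ x5 ∨ x2 ∨ x4))   (eliminate →)
⇔ (¬x4 ∨ ¬x1 ∨ x2 ∨ x5 ∨ x2 ∨ x4) ∧ ¬(¬x4 ∧ (¬x1 ∨ x2 ∨ x5 ∨ x2 ∨ x4))   (eliminate →)
⇔ (¬x4 ∨ ¬x1 ∨ x2 ∨ x5 ∨ x2 ∨ x4) ∧ (¬¬x4 ∨ ¬(¬x1 ∨ x2 ∨ x5 ∨ x2 ∨ x4))   (De Morgan)
⇔ (¬x4 ∨ ¬x1 ∨ x2 ∨ x5 ∨ x2 ∨ x4) ∧ (x4 ∨ ¬(¬x1 ∨ x2 ∨ x5 ∨ x2 ∨ x4))   (double negation)
⇔ (¬x4 ∨ ¬x1 ∨ x2 ∨ x5 ∨ x2 ∨ x4) ∧ (x4 ∨ (¬¬x1 ∧ ¬x2 ∧ ¬x5 ∧ ¬x2 ∧ ¬x4))   (De Morgan)
⇔ (¬x4 ∨ ¬x1 ∨ x2 ∨ x5 ∨ x2 ∨ x4) ∧ (x4 ∨ (x1 ∧ ¬x2 ∧ ¬x5 ∧ ¬x2 ∧ ¬x4))   (double negation)
⇔ (¬x4 ∨ ¬x1 ∨ x2 ∨ x5 ∨ x2 ∨ x4) ∧ (x4 ∨ x1) ∧ (x4 ∨ ¬x2) ∧ (x4 ∨ ¬x5) ∧ (x4 ∨ ¬x2) ∧ (x4 ∨ ¬x4)   (distribute ∨ over ∧)
⇔ (x4 ∨ x1) ∧ (x4 ∨ ¬x2) ∧ (x4 ∨ ¬x5)   (simplify)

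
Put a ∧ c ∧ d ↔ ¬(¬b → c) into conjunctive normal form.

(¬a ∨ ¬c ∨ ¬d) ∧ (b ∨ c)

a ∧ c ∧ d ↔ ¬(¬b → c)
⇔ (a ∧ c ∧ d → ¬(¬b → c)) ∧ (¬(¬b → c) → a ∧ c ∧ d)   (eliminate ↔)
⇔ (¬(a ∧ c ∧ d) ∨ ¬(¬b → c)) ∧ (¬(¬b → c) → a ∧ c ∧ d)   (eliminate →)
⇔ (¬(a ∧ c ∧ d) ∨ ¬(¬¬b ∨ c)) ∧ (¬(¬b → c) → a ∧ c ∧ d)   (eliminate →)
⇔ (¬(a ∧ c ∧ d) ∨ ¬(¬¬b ∨ c)) ∧ (¬¬(¬b → c) ∨ a ∧ c ∧ d)   (eliminate →)
⇔ (¬(a ∧ c ∧ d) ∨ ¬(¬¬b ∨ c)) ∧ (¬¬(¬¬b ∨ c) ∨ a ∧ c ∧ d)   (eliminate →)
⇔ (¬a ∨ ¬c ∨ ¬d ∨ ¬(¬¬b ∨ c)) ∧ (¬¬(¬¬b ∨ c) ∨ a ∧ c ∧ d)   (De Morgan)
⇔ (¬a ∨ ¬c ∨ ¬d ∨ ¬¬¬b ∧ ¬c) ∧ (¬¬(¬¬b ∨ c) ∨ a ∧ c ∧ d)   (De Morgan)
⇔ (¬a ∨ ¬c ∨ ¬d ∨ ¬b ∧ ¬c) ∧ (¬¬(¬¬b ∨ c) ∨ a ∧ c ∧ d)   (double negation)
⇔ (¬a ∨ ¬c ∨ ¬d ∨ ¬b ∧ ¬c) ∧ (¬¬b ∨ c ∨ a ∧ c ∧ d)   (double negation)
⇔ (¬a ∨ ¬c ∨ ¬d ∨ ¬b ∧ ¬c) ∧ (b ∨ c ∨ a ∧ c ∧ d)   (double negation)
⇔ (¬a ∨ ¬c ∨ ¬d ∨ ¬b) ∧ (¬a ∨ ¬c ∨ ¬d ∨ ¬c) ∧ (b ∨ c ∨ a) ∧ (b ∨ c ∨ c) ∧ (b ∨ c ∨ d)   (distribute ∨ over ∧)
⇔ (¬a ∨ ¬c ∨ ¬d) ∧ (b ∨ c)   (simplify)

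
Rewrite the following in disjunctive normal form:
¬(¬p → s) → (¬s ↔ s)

p ∨ s

¬(¬p → s) → (¬s ↔ s)
≡ ¬¬(¬p → s) ∨ (¬s ↔ s)
≡ ¬¬(¬¬p ∨ s) ∨ (¬s ↔ s)
≡ ¬¬(¬¬p ∨ s) ∨ ((¬s → s) ∧ (s → ¬s))
≡ ¬¬(¬¬p ∨ s) ∨ ((¬¬s ∨ s) ∧ (s → ¬s))
≡ ¬¬(¬¬p ∨ s) ∨ ((¬¬s ∨ s) ∧ (¬s ∨ ¬s))
≡ ¬¬p ∨ s ∨ ((¬¬s ∨ s) ∧ (¬s ∨ ¬s))
≡ p ∨ s ∨ ((¬¬s ∨ s) ∧ (¬s ∨ ¬s))
≡ p ∨ s ∨ ((s ∨ s) ∧ (¬s ∨ ¬s))
≡ p ∨ s ∨ (s ∧ ¬s) ∨ (s ∧ ¬s) ∨ (s ∧ ¬s) ∨ (s ∧ ¬s)
≡ p ∨ s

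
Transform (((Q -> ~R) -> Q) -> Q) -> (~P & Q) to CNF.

(((Q -> ~R) -> Q) -> Q) -> (~P & Q)
≡ ~(((Q -> ~R) -> Q) -> Q) | (~P & Q)
≡ ~(~((Q -> ~R) -> Q) | Q) | (~P & Q)
≡ ~(~(~(Q -> ~R) | Q) | Q) | (~P & Q)
≡ ~(~(~(~Q | ~R) | Q) | Q) | (~P & Q)
≡ (~~(~(~Q | ~R) | Q) & ~Q) | (~P & Q)
≡ ((~(~Q | ~R) | Q) & ~Q) | (~P & Q)
≡ (((~~Q & ~~R) | Q) & ~Q) | (~P & Q)
≡ (((Q & ~~R) | Q) & ~Q) | (~P & Q)
≡ (((Q & R) | Q) & ~Q) | (~P & Q)
≡ (Q | Q | ~P) & (Q | Q | Q) & (R | Q | ~P) & (R | Q | Q) & (~Q | ~P) & (~Q | Q)
≡ Q & (~Q | ~P)

Q & (~Q | ~P)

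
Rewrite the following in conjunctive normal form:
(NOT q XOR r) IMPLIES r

(NOT q XOR r) IMPLIES r
≡ NOT (NOT q XOR r) OR r   (eliminate IMPLIES)
≡ NOT ((NOT q OR r) AND NOT (NOT q AND r)) OR r   (expand XOR)
≡ NOT (NOT q OR r) OR NOT NOT (NOT q AND r) OR r   (De Morgan)
≡ (NOT NOT q AND NOT r) OR NOT NOT (NOT q AND r) OR r   (De Morgan)
≡ (q AND NOT r) OR NOT NOT (NOT q AND r) OR r   (double negation)
≡ (q AND NOT r) OR (NOT q AND r) OR r   (double negation)
≡ (q OR NOT q OR r) AND (q OR r OR r) AND (NOT r OR NOT q OR r) AND (NOT r OR r OR r)   (distribute OR over AND)
≡ q OR r   (simplify)

q OR r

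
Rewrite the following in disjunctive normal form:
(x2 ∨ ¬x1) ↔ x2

(¬x2 ∧ x1) ∨ x2

(x2 ∨ ¬x1) ↔ x2
= ((x2 ∨ ¬x1) → x2) ∧ (x2 → (x2 ∨ ¬x1))   (eliminate ↔)
= (¬(x2 ∨ ¬x1) ∨ x2) ∧ (x2 → (x2 ∨ ¬x1))   (eliminate →)
= (¬(x2 ∨ ¬x1) ∨ x2) ∧ (¬x2 ∨ x2 ∨ ¬x1)   (eliminate →)
= ((¬x2 ∧ ¬¬x1) ∨ x2) ∧ (¬x2 ∨ x2 ∨ ¬x1)   (De Morgan)
= ((¬x2 ∧ x1) ∨ x2) ∧ (¬x2 ∨ x2 ∨ ¬x1)   (double negation)
= (¬x2 ∧ x1 ∧ ¬x2) ∨ (¬x2 ∧ x1 ∧ x2) ∨ (¬x2 ∧ x1 ∧ ¬x1) ∨ (x2 ∧ ¬x2) ∨ (x2 ∧ x2) ∨ (x2 ∧ ¬x1)   (distribute ∧ over ∨)
= (¬x2 ∧ x1) ∨ x2   (simplify)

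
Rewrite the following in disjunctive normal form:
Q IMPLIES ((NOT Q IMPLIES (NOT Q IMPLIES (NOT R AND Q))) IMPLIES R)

NOT Q OR R

Q IMPLIES ((NOT Q IMPLIES (NOT Q IMPLIES (NOT R AND Q))) IMPLIES R)
≡ NOT Q OR ((NOT Q IMPLIES (NOT Q IMPLIES (NOT R AND Q))) IMPLIES R)   — eliminate IMPLIES
≡ NOT Q OR NOT (NOT Q IMPLIES (NOT Q IMPLIES (NOT R AND Q))) OR R   — eliminate IMPLIES
≡ NOT Q OR NOT (NOT NOT Q OR (NOT Q IMPLIES (NOT R AND Q))) OR R   — eliminate IMPLIES
≡ NOT Q OR NOT (NOT NOT Q OR NOT NOT Q OR (NOT R AND Q)) OR R   — eliminate IMPLIES
≡ NOT Q OR (NOT NOT NOT Q AND NOT NOT NOT Q AND NOT (NOT R AND Q)) OR R   — De Morgan
≡ NOT Q OR (NOT Q AND NOT NOT NOT Q AND NOT (NOT R AND Q)) OR R   — double negation
≡ NOT Q OR (NOT Q AND NOT Q AND NOT (NOT R AND Q)) OR R   — double negation
≡ NOT Q OR (NOT Q AND NOT Q AND (NOT NOT R OR NOT Q)) OR R   — De Morgan
≡ NOT Q OR (NOT Q AND NOT Q AND (R OR NOT Q)) OR R   — double negation
≡ NOT Q OR (NOT Q AND NOT Q AND R) OR (NOT Q AND NOT Q AND NOT Q) OR R   — distribute AND over OR
≡ NOT Q OR R   — simplify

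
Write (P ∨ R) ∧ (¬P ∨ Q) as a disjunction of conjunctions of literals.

P ∧ Q ∨ R ∧ ¬P ∨ R ∧ Q

(P ∨ R) ∧ (¬P ∨ Q)
⇔ P ∧ ¬P ∨ P ∧ Q ∨ R ∧ ¬P ∨ R ∧ Q   — distribute ∧ over ∨
⇔ P ∧ Q ∨ R ∧ ¬P ∨ R ∧ Q   — simplify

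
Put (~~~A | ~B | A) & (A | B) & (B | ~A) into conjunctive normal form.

(A | B) & (B | ~A)

(~~~A | ~B | A) & (A | B) & (B | ~A)
≡ (~A | ~B | A) & (A | B) & (B | ~A)   (double negation)
≡ (A | B) & (B | ~A)   (simplify)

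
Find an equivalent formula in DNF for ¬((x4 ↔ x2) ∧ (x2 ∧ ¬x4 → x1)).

¬((x4 ↔ x2) ∧ (x2 ∧ ¬x4 → x1))
= ¬((x4 → x2) ∧ (x2 → x4) ∧ (x2 ∧ ¬x4 → x1))   — eliminate ↔
= ¬((¬x4 ∨ x2) ∧ (x2 → x4) ∧ (x2 ∧ ¬x4 → x1))   — eliminate →
= ¬((¬x4 ∨ x2) ∧ (¬x2 ∨ x4) ∧ (x2 ∧ ¬x4 → x1))   — eliminate →
= ¬((¬x4 ∨ x2) ∧ (¬x2 ∨ x4) ∧ (¬(x2 ∧ ¬x4) ∨ x1))   — eliminate →
= ¬(¬x4 ∨ x2) ∨ ¬(¬x2 ∨ x4) ∨ ¬(¬(x2 ∧ ¬x4) ∨ x1)   — De Morgan
= ¬¬x4 ∧ ¬x2 ∨ ¬(¬x2 ∨ x4) ∨ ¬(¬(x2 ∧ ¬x4) ∨ x1)   — De Morgan
= x4 ∧ ¬x2 ∨ ¬(¬x2 ∨ x4) ∨ ¬(¬(x2 ∧ ¬x4) ∨ x1)   — double negation
= x4 ∧ ¬x2 ∨ ¬¬x2 ∧ ¬x4 ∨ ¬(¬(x2 ∧ ¬x4) ∨ x1)   — De Morgan
= x4 ∧ ¬x2 ∨ x2 ∧ ¬x4 ∨ ¬(¬(x2 ∧ ¬x4) ∨ x1)   — double negation
= x4 ∧ ¬x2 ∨ x2 ∧ ¬x4 ∨ ¬¬(x2 ∧ ¬x4) ∧ ¬x1   — De Morgan
= x4 ∧ ¬x2 ∨ x2 ∧ ¬x4 ∨ x2 ∧ ¬x4 ∧ ¬x1   — double negation
= x4 ∧ ¬x2 ∨ x2 ∧ ¬x4   — simplify

x4 ∧ ¬x2 ∨ x2 ∧ ¬x4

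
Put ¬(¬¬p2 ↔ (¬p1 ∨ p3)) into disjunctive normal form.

¬(¬¬p2 ↔ (¬p1 ∨ p3))
= ¬((¬¬p2 → (¬p1 ∨ p3)) ∧ ((¬p1 ∨ p3) → ¬¬p2))   — eliminate ↔
= ¬((¬¬¬p2 ∨ ¬p1 ∨ p3) ∧ ((¬p1 ∨ p3) → ¬¬p2))   — eliminate →
= ¬((¬¬¬p2 ∨ ¬p1 ∨ p3) ∧ (¬(¬p1 ∨ p3) ∨ ¬¬p2))   — eliminate →
= ¬(¬¬¬p2 ∨ ¬p1 ∨ p3) ∨ ¬(¬(¬p1 ∨ p3) ∨ ¬¬p2)   — De Morgan
= (¬¬¬¬p2 ∧ ¬¬p1 ∧ ¬p3) ∨ ¬(¬(¬p1 ∨ p3) ∨ ¬¬p2)   — De Morgan
= (¬¬p2 ∧ ¬¬p1 ∧ ¬p3) ∨ ¬(¬(¬p1 ∨ p3) ∨ ¬¬p2)   — double negation
= (p2 ∧ ¬¬p1 ∧ ¬p3) ∨ ¬(¬(¬p1 ∨ p3) ∨ ¬¬p2)   — double negation
= (p2 ∧ p1 ∧ ¬p3) ∨ ¬(¬(¬p1 ∨ p3) ∨ ¬¬p2)   — double negation
= (p2 ∧ p1 ∧ ¬p3) ∨ (¬¬(¬p1 ∨ p3) ∧ ¬¬¬p2)   — De Morgan
= (p2 ∧ p1 ∧ ¬p3) ∨ ((¬p1 ∨ p3) ∧ ¬¬¬p2)   — double negation
= (p2 ∧ p1 ∧ ¬p3) ∨ ((¬p1 ∨ p3) ∧ ¬p2)   — double negation
= (p2 ∧ p1 ∧ ¬p3) ∨ (¬p1 ∧ ¬p2) ∨ (p3 ∧ ¬p2)   — distribute ∧ over ∨

(p2 ∧ p1 ∧ ¬p3) ∨ (¬p1 ∧ ¬p2) ∨ (p3 ∧ ¬p2)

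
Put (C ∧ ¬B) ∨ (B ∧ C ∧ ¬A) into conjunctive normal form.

(C ∧ ¬B) ∨ (B ∧ C ∧ ¬A)
≡ (C ∨ B) ∧ (C ∨ C) ∧ (C ∨ ¬A) ∧ (¬B ∨ B) ∧ (¬B ∨ C) ∧ (¬B ∨ ¬A)   (distribute ∨ over ∧)
≡ C ∧ (¬B ∨ ¬A)   (simplify)

C ∧ (¬B ∨ ¬A)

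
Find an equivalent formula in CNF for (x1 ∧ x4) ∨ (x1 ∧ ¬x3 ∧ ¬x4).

(x1 ∧ x4) ∨ (x1 ∧ ¬x3 ∧ ¬x4)
⇔ (x1 ∨ x1) ∧ (x1 ∨ ¬x3) ∧ (x1 ∨ ¬x4) ∧ (x4 ∨ x1) ∧ (x4 ∨ ¬x3) ∧ (x4 ∨ ¬x4)   (distribute ∨ over ∧)
⇔ x1 ∧ (x4 ∨ ¬x3)   (simplify)

x1 ∧ (x4 ∨ ¬x3)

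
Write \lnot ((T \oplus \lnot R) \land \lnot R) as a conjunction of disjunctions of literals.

R \lor T

\lnot ((T \oplus \lnot R) \land \lnot R)
= \lnot ((T \lor \lnot R) \land \lnot (T \land \lnot R) \land \lnot R)   [expand \oplus]
= \lnot (T \lor \lnot R) \lor \lnot \lnot (T \land \lnot R) \lor \lnot \lnot R   [De Morgan]
= (\lnot T \land \lnot \lnot R) \lor \lnot \lnot (T \land \lnot R) \lor \lnot \lnot R   [De Morgan]
= (\lnot T \land R) \lor \lnot \lnot (T \land \lnot R) \lor \lnot \lnot R   [double negation]
= (\lnot T \land R) \lor (T \land \lnot R) \lor \lnot \lnot R   [double negation]
= (\lnot T \land R) \lor (T \land \lnot R) \lor R   [double negation]
= (\lnot T \lor T \lor R) \land (\lnot T \lor \lnot R \lor R) \land (R \lor T \lor R) \land (R \lor \lnot R \lor R)   [distribute \lor over \land]
= R \lor T   [simplify]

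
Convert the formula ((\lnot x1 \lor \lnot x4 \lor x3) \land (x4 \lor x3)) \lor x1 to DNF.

((\lnot x1 \lor \lnot x4 \lor x3) \land (x4 \lor x3)) \lor x1
⇔ (\lnot x1 \land x4) \lor (\lnot x1 \land x3) \lor (\lnot x4 \land x4) \lor (\lnot x4 \land x3) \lor (x3 \land x4) \lor (x3 \land x3) \lor x1   [distribute \land over \lor]
⇔ (\lnot x1 \land x4) \lor x3 \lor x1   [simplify]

(\lnot x1 \land x4) \lor x3 \lor x1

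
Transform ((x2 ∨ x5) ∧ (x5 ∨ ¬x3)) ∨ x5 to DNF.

(x2 ∧ ¬x3) ∨ x5

((x2 ∨ x5) ∧ (x5 ∨ ¬x3)) ∨ x5
= (x2 ∧ x5) ∨ (x2 ∧ ¬x3) ∨ (x5 ∧ x5) ∨ (x5 ∧ ¬x3) ∨ x5   [distribute ∧ over ∨]
= (x2 ∧ ¬x3) ∨ x5   [simplify]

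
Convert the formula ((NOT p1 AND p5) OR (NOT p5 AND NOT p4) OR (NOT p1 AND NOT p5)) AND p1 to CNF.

(NOT p1 OR NOT p5) AND (NOT p1 OR NOT p4) AND p1

((NOT p1 AND p5) OR (NOT p5 AND NOT p4) OR (NOT p1 AND NOT p5)) AND p1
= (NOT p1 OR NOT p5 OR NOT p1) AND (NOT p1 OR NOT p5 OR NOT p5) AND (NOT p1 OR NOT p4 OR NOT p1) AND (NOT p1 OR NOT p4 OR NOT p5) AND (p5 OR NOT p5 OR NOT p1) AND (p5 OR NOT p5 OR NOT p5) AND (p5 OR NOT p4 OR NOT p1) AND (p5 OR NOT p4 OR NOT p5) AND p1   — distribute OR over AND
= (NOT p1 OR NOT p5) AND (NOT p1 OR NOT p4) AND p1   — simplify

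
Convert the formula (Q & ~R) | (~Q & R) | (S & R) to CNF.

(Q | R) & (~R | ~Q | S)

(Q & ~R) | (~Q & R) | (S & R)
⇔ (Q | ~Q | S) & (Q | ~Q | R) & (Q | R | S) & (Q | R | R) & (~R | ~Q | S) & (~R | ~Q | R) & (~R | R | S) & (~R | R | R)   [distribute | over &]
⇔ (Q | R) & (~R | ~Q | S)   [simplify]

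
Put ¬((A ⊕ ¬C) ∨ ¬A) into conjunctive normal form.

(¬A ∨ ¬C) ∧ A

¬((A ⊕ ¬C) ∨ ¬A)
≡ ¬(((A ∨ ¬C) ∧ ¬(A ∧ ¬C)) ∨ ¬A)   [expand ⊕]
≡ ¬((A ∨ ¬C) ∧ ¬(A ∧ ¬C)) ∧ ¬¬A   [De Morgan]
≡ (¬(A ∨ ¬C) ∨ ¬¬(A ∧ ¬C)) ∧ ¬¬A   [De Morgan]
≡ ((¬A ∧ ¬¬C) ∨ ¬¬(A ∧ ¬C)) ∧ ¬¬A   [De Morgan]
≡ ((¬A ∧ C) ∨ ¬¬(A ∧ ¬C)) ∧ ¬¬A   [double negation]
≡ ((¬A ∧ C) ∨ (A ∧ ¬C)) ∧ ¬¬A   [double negation]
≡ ((¬A ∧ C) ∨ (A ∧ ¬C)) ∧ A   [double negation]
≡ (¬A ∨ A) ∧ (¬A ∨ ¬C) ∧ (C ∨ A) ∧ (C ∨ ¬C) ∧ A   [distribute ∨ over ∧]
≡ (¬A ∨ ¬C) ∧ A   [simplify]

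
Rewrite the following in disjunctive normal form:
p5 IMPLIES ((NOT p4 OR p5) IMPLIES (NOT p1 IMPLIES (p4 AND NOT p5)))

p5 IMPLIES ((NOT p4 OR p5) IMPLIES (NOT p1 IMPLIES (p4 AND NOT p5)))
= NOT p5 OR ((NOT p4 OR p5) IMPLIES (NOT p1 IMPLIES (p4 AND NOT p5)))   (eliminate IMPLIES)
= NOT p5 OR NOT (NOT p4 OR p5) OR (NOT p1 IMPLIES (p4 AND NOT p5))   (eliminate IMPLIES)
= NOT p5 OR NOT (NOT p4 OR p5) OR NOT NOT p1 OR (p4 AND NOT p5)   (eliminate IMPLIES)
= NOT p5 OR (NOT NOT p4 AND NOT p5) OR NOT NOT p1 OR (p4 AND NOT p5)   (De Morgan)
= NOT p5 OR (p4 AND NOT p5) OR NOT NOT p1 OR (p4 AND NOT p5)   (double negation)
= NOT p5 OR (p4 AND NOT p5) OR p1 OR (p4 AND NOT p5)   (double negation)
= NOT p5 OR p1   (simplify)

NOT p5 OR p1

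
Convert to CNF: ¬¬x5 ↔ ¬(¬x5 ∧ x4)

¬¬x5 ↔ ¬(¬x5 ∧ x4)
= (¬¬x5 → ¬(¬x5 ∧ x4)) ∧ (¬(¬x5 ∧ x4) → ¬¬x5)   [eliminate ↔]
= (¬¬¬x5 ∨ ¬(¬x5 ∧ x4)) ∧ (¬(¬x5 ∧ x4) → ¬¬x5)   [eliminate →]
= (¬¬¬x5 ∨ ¬(¬x5 ∧ x4)) ∧ (¬¬(¬x5 ∧ x4) ∨ ¬¬x5)   [eliminate →]
= (¬x5 ∨ ¬(¬x5 ∧ x4)) ∧ (¬¬(¬x5 ∧ x4) ∨ ¬¬x5)   [double negation]
= (¬x5 ∨ ¬¬x5 ∨ ¬x4) ∧ (¬¬(¬x5 ∧ x4) ∨ ¬¬x5)   [De Morgan]
= (¬x5 ∨ x5 ∨ ¬x4) ∧ (¬¬(¬x5 ∧ x4) ∨ ¬¬x5)   [double negation]
= (¬x5 ∨ x5 ∨ ¬x4) ∧ ((¬x5 ∧ x4) ∨ ¬¬x5)   [double negation]
= (¬x5 ∨ x5 ∨ ¬x4) ∧ ((¬x5 ∧ x4) ∨ x5)   [double negation]
= (¬x5 ∨ x5 ∨ ¬x4) ∧ (¬x5 ∨ x5) ∧ (x4 ∨ x5)   [distribute ∨ over ∧]
= x4 ∨ x5   [simplify]

x4 ∨ x5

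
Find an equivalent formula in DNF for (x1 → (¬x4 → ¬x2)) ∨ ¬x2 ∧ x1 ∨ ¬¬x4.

¬x1 ∨ x4 ∨ ¬x2

(x1 → (¬x4 → ¬x2)) ∨ ¬x2 ∧ x1 ∨ ¬¬x4
⇔ ¬x1 ∨ (¬x4 → ¬x2) ∨ ¬x2 ∧ x1 ∨ ¬¬x4   — eliminate →
⇔ ¬x1 ∨ ¬¬x4 ∨ ¬x2 ∨ ¬x2 ∧ x1 ∨ ¬¬x4   — eliminate →
⇔ ¬x1 ∨ x4 ∨ ¬x2 ∨ ¬x2 ∧ x1 ∨ ¬¬x4   — double negation
⇔ ¬x1 ∨ x4 ∨ ¬x2 ∨ ¬x2 ∧ x1 ∨ x4   — double negation
⇔ ¬x1 ∨ x4 ∨ ¬x2   — simplify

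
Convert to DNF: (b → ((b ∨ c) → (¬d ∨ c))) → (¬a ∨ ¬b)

(b → ((b ∨ c) → (¬d ∨ c))) → (¬a ∨ ¬b)
= ¬(b → ((b ∨ c) → (¬d ∨ c))) ∨ ¬a ∨ ¬b
= ¬(¬b ∨ ((b ∨ c) → (¬d ∨ c))) ∨ ¬a ∨ ¬b
= ¬(¬b ∨ ¬(b ∨ c) ∨ ¬d ∨ c) ∨ ¬a ∨ ¬b
= (¬¬b ∧ ¬¬(b ∨ c) ∧ ¬¬d ∧ ¬c) ∨ ¬a ∨ ¬b
= (b ∧ ¬¬(b ∨ c) ∧ ¬¬d ∧ ¬c) ∨ ¬a ∨ ¬b
= (b ∧ (b ∨ c) ∧ ¬¬d ∧ ¬c) ∨ ¬a ∨ ¬b
= (b ∧ (b ∨ c) ∧ d ∧ ¬c) ∨ ¬a ∨ ¬b
= (b ∧ b ∧ d ∧ ¬c) ∨ (b ∧ c ∧ d ∧ ¬c) ∨ ¬a ∨ ¬b
= (b ∧ d ∧ ¬c) ∨ ¬a ∨ ¬b

(b ∧ d ∧ ¬c) ∨ ¬a ∨ ¬b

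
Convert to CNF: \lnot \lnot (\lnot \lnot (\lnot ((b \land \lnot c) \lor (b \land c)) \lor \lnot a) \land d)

\lnot \lnot (\lnot \lnot (\lnot ((b \land \lnot c) \lor (b \land c)) \lor \lnot a) \land d)
≡ \lnot \lnot (\lnot ((b \land \lnot c) \lor (b \land c)) \lor \lnot a) \land d   [double negation]
≡ (\lnot ((b \land \lnot c) \lor (b \land c)) \lor \lnot a) \land d   [double negation]
≡ ((\lnot (b \land \lnot c) \land \lnot (b \land c)) \lor \lnot a) \land d   [De Morgan]
≡ (((\lnot b \lor \lnot \lnot c) \land \lnot (b \land c)) \lor \lnot a) \land d   [De Morgan]
≡ (((\lnot b \lor c) \land \lnot (b \land c)) \lor \lnot a) \land d   [double negation]
≡ (((\lnot b \lor c) \land (\lnot b \lor \lnot c)) \lor \lnot a) \land d   [De Morgan]
≡ (\lnot b \lor c \lor \lnot a) \land (\lnot b \lor \lnot c \lor \lnot a) \land d   [distribute \lor over \land]

(\lnot b \lor c \lor \lnot a) \land (\lnot b \lor \lnot c \lor \lnot a) \land d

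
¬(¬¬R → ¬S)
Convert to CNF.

R ∧ S

¬(¬¬R → ¬S)
⇔ ¬(¬¬¬R ∨ ¬S)   — eliminate →
⇔ ¬¬¬¬R ∧ ¬¬S   — De Morgan
⇔ ¬¬R ∧ ¬¬S   — double negation
⇔ R ∧ ¬¬S   — double negation
⇔ R ∧ S   — double negation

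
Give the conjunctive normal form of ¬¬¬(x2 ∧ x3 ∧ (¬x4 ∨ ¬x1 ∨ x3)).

¬¬¬(x2 ∧ x3 ∧ (¬x4 ∨ ¬x1 ∨ x3))
⇔ ¬(x2 ∧ x3 ∧ (¬x4 ∨ ¬x1 ∨ x3))
⇔ ¬x2 ∨ ¬x3 ∨ ¬(¬x4 ∨ ¬x1 ∨ x3)
⇔ ¬x2 ∨ ¬x3 ∨ (¬¬x4 ∧ ¬¬x1 ∧ ¬x3)
⇔ ¬x2 ∨ ¬x3 ∨ (x4 ∧ ¬¬x1 ∧ ¬x3)
⇔ ¬x2 ∨ ¬x3 ∨ (x4 ∧ x1 ∧ ¬x3)
⇔ (¬x2 ∨ ¬x3 ∨ x4) ∧ (¬x2 ∨ ¬x3 ∨ x1) ∧ (¬x2 ∨ ¬x3 ∨ ¬x3)
⇔ ¬x2 ∨ ¬x3

¬x2 ∨ ¬x3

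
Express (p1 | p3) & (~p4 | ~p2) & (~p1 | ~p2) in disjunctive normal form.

(p1 | p3) & (~p4 | ~p2) & (~p1 | ~p2)
⇔ (p1 & ~p4 & ~p1) | (p1 & ~p4 & ~p2) | (p1 & ~p2 & ~p1) | (p1 & ~p2 & ~p2) | (p3 & ~p4 & ~p1) | (p3 & ~p4 & ~p2) | (p3 & ~p2 & ~p1) | (p3 & ~p2 & ~p2)   — distribute & over |
⇔ (p1 & ~p2) | (p3 & ~p4 & ~p1) | (p3 & ~p2)   — simplify

(p1 & ~p2) | (p3 & ~p4 & ~p1) | (p3 & ~p2)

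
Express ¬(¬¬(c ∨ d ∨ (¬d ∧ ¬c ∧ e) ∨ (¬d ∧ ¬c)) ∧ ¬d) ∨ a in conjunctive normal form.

¬(¬¬(c ∨ d ∨ (¬d ∧ ¬c ∧ e) ∨ (¬d ∧ ¬c)) ∧ ¬d) ∨ a
≡ ¬¬¬(c ∨ d ∨ (¬d ∧ ¬c ∧ e) ∨ (¬d ∧ ¬c)) ∨ ¬¬d ∨ a   [De Morgan]
≡ ¬(c ∨ d ∨ (¬d ∧ ¬c ∧ e) ∨ (¬d ∧ ¬c)) ∨ ¬¬d ∨ a   [double negation]
≡ (¬c ∧ ¬d ∧ ¬(¬d ∧ ¬c ∧ e) ∧ ¬(¬d ∧ ¬c)) ∨ ¬¬d ∨ a   [De Morgan]
≡ (¬c ∧ ¬d ∧ (¬¬d ∨ ¬¬c ∨ ¬e) ∧ ¬(¬d ∧ ¬c)) ∨ ¬¬d ∨ a   [De Morgan]
≡ (¬c ∧ ¬d ∧ (d ∨ ¬¬c ∨ ¬e) ∧ ¬(¬d ∧ ¬c)) ∨ ¬¬d ∨ a   [double negation]
≡ (¬c ∧ ¬d ∧ (d ∨ c ∨ ¬e) ∧ ¬(¬d ∧ ¬c)) ∨ ¬¬d ∨ a   [double negation]
≡ (¬c ∧ ¬d ∧ (d ∨ c ∨ ¬e) ∧ (¬¬d ∨ ¬¬c)) ∨ ¬¬d ∨ a   [De Morgan]
≡ (¬c ∧ ¬d ∧ (d ∨ c ∨ ¬e) ∧ (d ∨ ¬¬c)) ∨ ¬¬d ∨ a   [double negation]
≡ (¬c ∧ ¬d ∧ (d ∨ c ∨ ¬e) ∧ (d ∨ c)) ∨ ¬¬d ∨ a   [double negation]
≡ (¬c ∧ ¬d ∧ (d ∨ c ∨ ¬e) ∧ (d ∨ c)) ∨ d ∨ a   [double negation]
≡ (¬c ∨ d ∨ a) ∧ (¬d ∨ d ∨ a) ∧ (d ∨ c ∨ ¬e ∨ d ∨ a) ∧ (d ∨ c ∨ d ∨ a)   [distribute ∨ over ∧]
≡ (¬c ∨ d ∨ a) ∧ (d ∨ c ∨ a)   [simplify]

(¬c ∨ d ∨ a) ∧ (d ∨ c ∨ a)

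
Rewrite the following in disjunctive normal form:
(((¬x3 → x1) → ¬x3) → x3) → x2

¬x3 ∨ x2

(((¬x3 → x1) → ¬x3) → x3) → x2
≡ ¬(((¬x3 → x1) → ¬x3) → x3) ∨ x2   — eliminate →
≡ ¬(¬((¬x3 → x1) → ¬x3) ∨ x3) ∨ x2   — eliminate →
≡ ¬(¬(¬(¬x3 → x1) ∨ ¬x3) ∨ x3) ∨ x2   — eliminate →
≡ ¬(¬(¬(¬¬x3 ∨ x1) ∨ ¬x3) ∨ x3) ∨ x2   — eliminate →
≡ ¬¬(¬(¬¬x3 ∨ x1) ∨ ¬x3) ∧ ¬x3 ∨ x2   — De Morgan
≡ (¬(¬¬x3 ∨ x1) ∨ ¬x3) ∧ ¬x3 ∨ x2   — double negation
≡ (¬¬¬x3 ∧ ¬x1 ∨ ¬x3) ∧ ¬x3 ∨ x2   — De Morgan
≡ (¬x3 ∧ ¬x1 ∨ ¬x3) ∧ ¬x3 ∨ x2   — double negation
≡ ¬x3 ∧ ¬x1 ∧ ¬x3 ∨ ¬x3 ∧ ¬x3 ∨ x2   — distribute ∧ over ∨
≡ ¬x3 ∨ x2   — simplify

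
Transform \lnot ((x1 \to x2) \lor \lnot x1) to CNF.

\lnot ((x1 \to x2) \lor \lnot x1)
≡ \lnot (\lnot x1 \lor x2 \lor \lnot x1)
≡ \lnot \lnot x1 \land \lnot x2 \land \lnot \lnot x1
≡ x1 \land \lnot x2 \land \lnot \lnot x1
≡ x1 \land \lnot x2 \land x1
≡ x1 \land \lnot x2

x1 \land \lnot x2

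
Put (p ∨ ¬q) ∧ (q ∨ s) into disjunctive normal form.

(p ∨ ¬q) ∧ (q ∨ s)
⇔ (p ∧ q) ∨ (p ∧ s) ∨ (¬q ∧ q) ∨ (¬q ∧ s)   [distribute ∧ over ∨]
⇔ (p ∧ q) ∨ (p ∧ s) ∨ (¬q ∧ s)   [simplify]

(p ∧ q) ∨ (p ∧ s) ∨ (¬q ∧ s)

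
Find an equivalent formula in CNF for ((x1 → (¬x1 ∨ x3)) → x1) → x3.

¬x1 ∨ x3

((x1 → (¬x1 ∨ x3)) → x1) → x3
= ¬((x1 → (¬x1 ∨ x3)) → x1) ∨ x3   — eliminate →
= ¬(¬(x1 → (¬x1 ∨ x3)) ∨ x1) ∨ x3   — eliminate →
= ¬(¬(¬x1 ∨ ¬x1 ∨ x3) ∨ x1) ∨ x3   — eliminate →
= (¬¬(¬x1 ∨ ¬x1 ∨ x3) ∧ ¬x1) ∨ x3   — De Morgan
= ((¬x1 ∨ ¬x1 ∨ x3) ∧ ¬x1) ∨ x3   — double negation
= (¬x1 ∨ ¬x1 ∨ x3 ∨ x3) ∧ (¬x1 ∨ x3)   — distribute ∨ over ∧
= ¬x1 ∨ x3   — simplify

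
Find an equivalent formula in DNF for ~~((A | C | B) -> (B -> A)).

~B | A

~~((A | C | B) -> (B -> A))
≡ ~~(~(A | C | B) | (B -> A))   [eliminate ->]
≡ ~~(~(A | C | B) | ~B | A)   [eliminate ->]
≡ ~(A | C | B) | ~B | A   [double negation]
≡ (~A & ~C & ~B) | ~B | A   [De Morgan]
≡ ~B | A   [simplify]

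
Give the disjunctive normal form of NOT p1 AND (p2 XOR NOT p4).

(NOT p1 AND p2 AND p4) OR (NOT p1 AND NOT p2 AND NOT p4)

NOT p1 AND (p2 XOR NOT p4)
= NOT p1 AND ((p2 AND NOT NOT p4) OR (NOT p2 AND NOT p4))   [expand XOR]
= NOT p1 AND ((p2 AND p4) OR (NOT p2 AND NOT p4))   [double negation]
= (NOT p1 AND p2 AND p4) OR (NOT p1 AND NOT p2 AND NOT p4)   [distribute AND over OR]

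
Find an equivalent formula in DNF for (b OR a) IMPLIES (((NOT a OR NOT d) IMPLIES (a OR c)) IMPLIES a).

(NOT b AND NOT a) OR (NOT a AND NOT c) OR a

(b OR a) IMPLIES (((NOT a OR NOT d) IMPLIES (a OR c)) IMPLIES a)
⇔ NOT (b OR a) OR (((NOT a OR NOT d) IMPLIES (a OR c)) IMPLIES a)   [eliminate IMPLIES]
⇔ NOT (b OR a) OR NOT ((NOT a OR NOT d) IMPLIES (a OR c)) OR a   [eliminate IMPLIES]
⇔ NOT (b OR a) OR NOT (NOT (NOT a OR NOT d) OR a OR c) OR a   [eliminate IMPLIES]
⇔ (NOT b AND NOT a) OR NOT (NOT (NOT a OR NOT d) OR a OR c) OR a   [De Morgan]
⇔ (NOT b AND NOT a) OR (NOT NOT (NOT a OR NOT d) AND NOT a AND NOT c) OR a   [De Morgan]
⇔ (NOT b AND NOT a) OR ((NOT a OR NOT d) AND NOT a AND NOT c) OR a   [double negation]
⇔ (NOT b AND NOT a) OR (NOT a AND NOT a AND NOT c) OR (NOT d AND NOT a AND NOT c) OR a   [distribute AND over OR]
⇔ (NOT b AND NOT a) OR (NOT a AND NOT c) OR a   [simplify]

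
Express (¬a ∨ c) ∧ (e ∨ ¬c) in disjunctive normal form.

(¬a ∨ c) ∧ (e ∨ ¬c)
≡ (¬a ∧ e) ∨ (¬a ∧ ¬c) ∨ (c ∧ e) ∨ (c ∧ ¬c)   — distribute ∧ over ∨
≡ (¬a ∧ e) ∨ (¬a ∧ ¬c) ∨ (c ∧ e)   — simplify

(¬a ∧ e) ∨ (¬a ∧ ¬c) ∨ (c ∧ e)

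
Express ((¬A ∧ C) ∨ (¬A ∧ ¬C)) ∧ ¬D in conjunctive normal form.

((¬A ∧ C) ∨ (¬A ∧ ¬C)) ∧ ¬D
≡ (¬A ∨ ¬A) ∧ (¬A ∨ ¬C) ∧ (C ∨ ¬A) ∧ (C ∨ ¬C) ∧ ¬D   (distribute ∨ over ∧)
≡ ¬A ∧ ¬D   (simplify)

¬A ∧ ¬D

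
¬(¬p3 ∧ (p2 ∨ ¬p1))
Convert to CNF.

(p3 ∨ ¬p2) ∧ (p3 ∨ p1)

¬(¬p3 ∧ (p2 ∨ ¬p1))
≡ ¬¬p3 ∨ ¬(p2 ∨ ¬p1)   [De Morgan]
≡ p3 ∨ ¬(p2 ∨ ¬p1)   [double negation]
≡ p3 ∨ (¬p2 ∧ ¬¬p1)   [De Morgan]
≡ p3 ∨ (¬p2 ∧ p1)   [double negation]
≡ (p3 ∨ ¬p2) ∧ (p3 ∨ p1)   [distribute ∨ over ∧]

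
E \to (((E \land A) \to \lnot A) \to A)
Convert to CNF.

E \to (((E \land A) \to \lnot A) \to A)
⇔ \lnot E \lor (((E \land A) \to \lnot A) \to A)
⇔ \lnot E \lor \lnot ((E \land A) \to \lnot A) \lor A
⇔ \lnot E \lor \lnot (\lnot (E \land A) \lor \lnot A) \lor A
⇔ \lnot E \lor (\lnot \lnot (E \land A) \land \lnot \lnot A) \lor A
⇔ \lnot E \lor (E \land A \land \lnot \lnot A) \lor A
⇔ \lnot E \lor (E \land A \land A) \lor A
⇔ (\lnot E \lor E \lor A) \land (\lnot E \lor A \lor A) \land (\lnot E \lor A \lor A)
⇔ \lnot E \lor A

\lnot E \lor A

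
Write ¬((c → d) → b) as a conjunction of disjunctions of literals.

(¬c ∨ d) ∧ ¬b

¬((c → d) → b)
⇔ ¬(¬(c → d) ∨ b)   [eliminate →]
⇔ ¬(¬(¬c ∨ d) ∨ b)   [eliminate →]
⇔ ¬¬(¬c ∨ d) ∧ ¬b   [De Morgan]
⇔ (¬c ∨ d) ∧ ¬b   [double negation]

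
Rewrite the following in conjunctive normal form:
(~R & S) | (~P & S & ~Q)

(~R & S) | (~P & S & ~Q)
⇔ (~R | ~P) & (~R | S) & (~R | ~Q) & (S | ~P) & (S | S) & (S | ~Q)   — distribute | over &
⇔ (~R | ~P) & (~R | ~Q) & S   — simplify

(~R | ~P) & (~R | ~Q) & S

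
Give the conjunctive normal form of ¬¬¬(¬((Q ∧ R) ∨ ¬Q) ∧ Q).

¬¬¬(¬((Q ∧ R) ∨ ¬Q) ∧ Q)
= ¬(¬((Q ∧ R) ∨ ¬Q) ∧ Q)   — double negation
= ¬¬((Q ∧ R) ∨ ¬Q) ∨ ¬Q   — De Morgan
= (Q ∧ R) ∨ ¬Q ∨ ¬Q   — double negation
= (Q ∨ ¬Q ∨ ¬Q) ∧ (R ∨ ¬Q ∨ ¬Q)   — distribute ∨ over ∧
= R ∨ ¬Q   — simplify

R ∨ ¬Q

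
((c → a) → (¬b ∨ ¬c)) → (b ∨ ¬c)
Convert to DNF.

((c → a) → (¬b ∨ ¬c)) → (b ∨ ¬c)
≡ ¬((c → a) → (¬b ∨ ¬c)) ∨ b ∨ ¬c   — eliminate →
≡ ¬(¬(c → a) ∨ ¬b ∨ ¬c) ∨ b ∨ ¬c   — eliminate →
≡ ¬(¬(¬c ∨ a) ∨ ¬b ∨ ¬c) ∨ b ∨ ¬c   — eliminate →
≡ (¬¬(¬c ∨ a) ∧ ¬¬b ∧ ¬¬c) ∨ b ∨ ¬c   — De Morgan
≡ ((¬c ∨ a) ∧ ¬¬b ∧ ¬¬c) ∨ b ∨ ¬c   — double negation
≡ ((¬c ∨ a) ∧ b ∧ ¬¬c) ∨ b ∨ ¬c   — double negation
≡ ((¬c ∨ a) ∧ b ∧ c) ∨ b ∨ ¬c   — double negation
≡ (¬c ∧ b ∧ c) ∨ (a ∧ b ∧ c) ∨ b ∨ ¬c   — distribute ∧ over ∨
≡ b ∨ ¬c   — simplify

b ∨ ¬c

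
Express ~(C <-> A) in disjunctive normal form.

~(C <-> A)
≡ ~((C -> A) & (A -> C))   [eliminate <->]
≡ ~((~C | A) & (A -> C))   [eliminate ->]
≡ ~((~C | A) & (~A | C))   [eliminate ->]
≡ ~(~C | A) | ~(~A | C)   [De Morgan]
≡ (~~C & ~A) | ~(~A | C)   [De Morgan]
≡ (C & ~A) | ~(~A | C)   [double negation]
≡ (C & ~A) | (~~A & ~C)   [De Morgan]
≡ (C & ~A) | (A & ~C)   [double negation]

(C & ~A) | (A & ~C)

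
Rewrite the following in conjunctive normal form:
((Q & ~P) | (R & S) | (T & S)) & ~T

((Q & ~P) | (R & S) | (T & S)) & ~T
= (Q | R | T) & (Q | R | S) & (Q | S | T) & (Q | S | S) & (~P | R | T) & (~P | R | S) & (~P | S | T) & (~P | S | S) & ~T   — distribute | over &
= (Q | R | T) & (Q | S) & (~P | R | T) & (~P | S) & ~T   — simplify

(Q | R | T) & (Q | S) & (~P | R | T) & (~P | S) & ~T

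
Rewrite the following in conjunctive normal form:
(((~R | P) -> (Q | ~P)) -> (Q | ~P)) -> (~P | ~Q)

~Q | ~P

(((~R | P) -> (Q | ~P)) -> (Q | ~P)) -> (~P | ~Q)
⇔ ~(((~R | P) -> (Q | ~P)) -> (Q | ~P)) | ~P | ~Q   [eliminate ->]
⇔ ~(~((~R | P) -> (Q | ~P)) | Q | ~P) | ~P | ~Q   [eliminate ->]
⇔ ~(~(~(~R | P) | Q | ~P) | Q | ~P) | ~P | ~Q   [eliminate ->]
⇔ (~~(~(~R | P) | Q | ~P) & ~Q & ~~P) | ~P | ~Q   [De Morgan]
⇔ ((~(~R | P) | Q | ~P) & ~Q & ~~P) | ~P | ~Q   [double negation]
⇔ (((~~R & ~P) | Q | ~P) & ~Q & ~~P) | ~P | ~Q   [De Morgan]
⇔ (((R & ~P) | Q | ~P) & ~Q & ~~P) | ~P | ~Q   [double negation]
⇔ (((R & ~P) | Q | ~P) & ~Q & P) | ~P | ~Q   [double negation]
⇔ (R | Q | ~P | ~P | ~Q) & (~P | Q | ~P | ~P | ~Q) & (~Q | ~P | ~Q) & (P | ~P | ~Q)   [distribute | over &]
⇔ ~Q | ~P   [simplify]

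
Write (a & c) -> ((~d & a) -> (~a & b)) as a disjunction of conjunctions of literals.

~a | ~c | d

(a & c) -> ((~d & a) -> (~a & b))
≡ ~(a & c) | ((~d & a) -> (~a & b))   [eliminate ->]
≡ ~(a & c) | ~(~d & a) | (~a & b)   [eliminate ->]
≡ ~a | ~c | ~(~d & a) | (~a & b)   [De Morgan]
≡ ~a | ~c | ~~d | ~a | (~a & b)   [De Morgan]
≡ ~a | ~c | d | ~a | (~a & b)   [double negation]
≡ ~a | ~c | d   [simplify]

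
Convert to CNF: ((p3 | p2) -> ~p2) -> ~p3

((p3 | p2) -> ~p2) -> ~p3
≡ ~((p3 | p2) -> ~p2) | ~p3   [eliminate ->]
≡ ~(~(p3 | p2) | ~p2) | ~p3   [eliminate ->]
≡ (~~(p3 | p2) & ~~p2) | ~p3   [De Morgan]
≡ ((p3 | p2) & ~~p2) | ~p3   [double negation]
≡ ((p3 | p2) & p2) | ~p3   [double negation]
≡ (p3 | p2 | ~p3) & (p2 | ~p3)   [distribute | over &]
≡ p2 | ~p3   [simplify]

p2 | ~p3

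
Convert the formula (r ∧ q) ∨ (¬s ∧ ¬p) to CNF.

(r ∧ q) ∨ (¬s ∧ ¬p)
⇔ (r ∨ ¬s) ∧ (r ∨ ¬p) ∧ (q ∨ ¬s) ∧ (q ∨ ¬p)

(r ∨ ¬s) ∧ (r ∨ ¬p) ∧ (q ∨ ¬s) ∧ (q ∨ ¬p)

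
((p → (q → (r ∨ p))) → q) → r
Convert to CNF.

((p → (q → (r ∨ p))) → q) → r
≡ ¬((p → (q → (r ∨ p))) → q) ∨ r   [eliminate →]
≡ ¬(¬(p → (q → (r ∨ p))) ∨ q) ∨ r   [eliminate →]
≡ ¬(¬(¬p ∨ (q → (r ∨ p))) ∨ q) ∨ r   [eliminate →]
≡ ¬(¬(¬p ∨ ¬q ∨ r ∨ p) ∨ q) ∨ r   [eliminate →]
≡ (¬¬(¬p ∨ ¬q ∨ r ∨ p) ∧ ¬q) ∨ r   [De Morgan]
≡ ((¬p ∨ ¬q ∨ r ∨ p) ∧ ¬q) ∨ r   [double negation]
≡ (¬p ∨ ¬q ∨ r ∨ p ∨ r) ∧ (¬q ∨ r)   [distribute ∨ over ∧]
≡ ¬q ∨ r   [simplify]

¬q ∨ r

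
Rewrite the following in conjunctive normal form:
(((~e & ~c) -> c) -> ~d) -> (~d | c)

(((~e & ~c) -> c) -> ~d) -> (~d | c)
= ~(((~e & ~c) -> c) -> ~d) | ~d | c   [eliminate ->]
= ~(~((~e & ~c) -> c) | ~d) | ~d | c   [eliminate ->]
= ~(~(~(~e & ~c) | c) | ~d) | ~d | c   [eliminate ->]
= (~~(~(~e & ~c) | c) & ~~d) | ~d | c   [De Morgan]
= ((~(~e & ~c) | c) & ~~d) | ~d | c   [double negation]
= ((~~e | ~~c | c) & ~~d) | ~d | c   [De Morgan]
= ((e | ~~c | c) & ~~d) | ~d | c   [double negation]
= ((e | c | c) & ~~d) | ~d | c   [double negation]
= ((e | c | c) & d) | ~d | c   [double negation]
= (e | c | c | ~d | c) & (d | ~d | c)   [distribute | over &]
= e | c | ~d   [simplify]

e | c | ~d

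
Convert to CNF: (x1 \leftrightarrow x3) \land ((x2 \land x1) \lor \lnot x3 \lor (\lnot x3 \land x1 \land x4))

(x1 \leftrightarrow x3) \land ((x2 \land x1) \lor \lnot x3 \lor (\lnot x3 \land x1 \land x4))
≡ (x1 \to x3) \land (x3 \to x1) \land ((x2 \land x1) \lor \lnot x3 \lor (\lnot x3 \land x1 \land x4))   [eliminate \leftrightarrow]
≡ (\lnot x1 \lor x3) \land (x3 \to x1) \land ((x2 \land x1) \lor \lnot x3 \lor (\lnot x3 \land x1 \land x4))   [eliminate \to]
≡ (\lnot x1 \lor x3) \land (\lnot x3 \lor x1) \land ((x2 \land x1) \lor \lnot x3 \lor (\lnot x3 \land x1 \land x4))   [eliminate \to]
≡ (\lnot x1 \lor x3) \land (\lnot x3 \lor x1) \land (x2 \lor \lnot x3 \lor \lnot x3) \land (x2 \lor \lnot x3 \lor x1) \land (x2 \lor \lnot x3 \lor x4) \land (x1 \lor \lnot x3 \lor \lnot x3) \land (x1 \lor \lnot x3 \lor x1) \land (x1 \lor \lnot x3 \lor x4)   [distribute \lor over \land]
≡ (\lnot x1 \lor x3) \land (\lnot x3 \lor x1) \land (x2 \lor \lnot x3)   [simplify]

(\lnot x1 \lor x3) \land (\lnot x3 \lor x1) \land (x2 \lor \lnot x3)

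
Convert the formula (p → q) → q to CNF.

(p → q) → q
⇔ ¬(p → q) ∨ q
⇔ ¬(¬p ∨ q) ∨ q
⇔ (¬¬p ∧ ¬q) ∨ q
⇔ (p ∧ ¬q) ∨ q
⇔ (p ∨ q) ∧ (¬q ∨ q)
⇔ p ∨ q

p ∨ q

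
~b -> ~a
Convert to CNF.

~b -> ~a
⇔ ~~b | ~a
⇔ b | ~a

b | ~a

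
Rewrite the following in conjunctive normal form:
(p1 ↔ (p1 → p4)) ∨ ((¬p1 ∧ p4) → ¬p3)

(p1 ↔ (p1 → p4)) ∨ ((¬p1 ∧ p4) → ¬p3)
≡ ((p1 → (p1 → p4)) ∧ ((p1 → p4) → p1)) ∨ ((¬p1 ∧ p4) → ¬p3)   — eliminate ↔
≡ ((¬p1 ∨ (p1 → p4)) ∧ ((p1 → p4) → p1)) ∨ ((¬p1 ∧ p4) → ¬p3)   — eliminate →
≡ ((¬p1 ∨ ¬p1 ∨ p4) ∧ ((p1 → p4) → p1)) ∨ ((¬p1 ∧ p4) → ¬p3)   — eliminate →
≡ ((¬p1 ∨ ¬p1 ∨ p4) ∧ (¬(p1 → p4) ∨ p1)) ∨ ((¬p1 ∧ p4) → ¬p3)   — eliminate →
≡ ((¬p1 ∨ ¬p1 ∨ p4) ∧ (¬(¬p1 ∨ p4) ∨ p1)) ∨ ((¬p1 ∧ p4) → ¬p3)   — eliminate →
≡ ((¬p1 ∨ ¬p1 ∨ p4) ∧ (¬(¬p1 ∨ p4) ∨ p1)) ∨ ¬(¬p1 ∧ p4) ∨ ¬p3   — eliminate →
≡ ((¬p1 ∨ ¬p1 ∨ p4) ∧ ((¬¬p1 ∧ ¬p4) ∨ p1)) ∨ ¬(¬p1 ∧ p4) ∨ ¬p3   — De Morgan
≡ ((¬p1 ∨ ¬p1 ∨ p4) ∧ ((p1 ∧ ¬p4) ∨ p1)) ∨ ¬(¬p1 ∧ p4) ∨ ¬p3   — double negation
≡ ((¬p1 ∨ ¬p1 ∨ p4) ∧ ((p1 ∧ ¬p4) ∨ p1)) ∨ ¬¬p1 ∨ ¬p4 ∨ ¬p3   — De Morgan
≡ ((¬p1 ∨ ¬p1 ∨ p4) ∧ ((p1 ∧ ¬p4) ∨ p1)) ∨ p1 ∨ ¬p4 ∨ ¬p3   — double negation
≡ (¬p1 ∨ ¬p1 ∨ p4 ∨ p1 ∨ ¬p4 ∨ ¬p3) ∧ (p1 ∨ p1 ∨ p1 ∨ ¬p4 ∨ ¬p3) ∧ (¬p4 ∨ p1 ∨ p1 ∨ ¬p4 ∨ ¬p3)   — distribute ∨ over ∧
≡ p1 ∨ ¬p4 ∨ ¬p3   — simplify

p1 ∨ ¬p4 ∨ ¬p3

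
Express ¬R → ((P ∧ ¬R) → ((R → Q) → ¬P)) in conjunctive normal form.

R ∨ ¬P

¬R → ((P ∧ ¬R) → ((R → Q) → ¬P))
= ¬¬R ∨ ((P ∧ ¬R) → ((R → Q) → ¬P))   [eliminate →]
= ¬¬R ∨ ¬(P ∧ ¬R) ∨ ((R → Q) → ¬P)   [eliminate →]
= ¬¬R ∨ ¬(P ∧ ¬R) ∨ ¬(R → Q) ∨ ¬P   [eliminate →]
= ¬¬R ∨ ¬(P ∧ ¬R) ∨ ¬(¬R ∨ Q) ∨ ¬P   [eliminate →]
= R ∨ ¬(P ∧ ¬R) ∨ ¬(¬R ∨ Q) ∨ ¬P   [double negation]
= R ∨ ¬P ∨ ¬¬R ∨ ¬(¬R ∨ Q) ∨ ¬P   [De Morgan]
= R ∨ ¬P ∨ R ∨ ¬(¬R ∨ Q) ∨ ¬P   [double negation]
= R ∨ ¬P ∨ R ∨ (¬¬R ∧ ¬Q) ∨ ¬P   [De Morgan]
= R ∨ ¬P ∨ R ∨ (R ∧ ¬Q) ∨ ¬P   [double negation]
= (R ∨ ¬P ∨ R ∨ R ∨ ¬P) ∧ (R ∨ ¬P ∨ R ∨ ¬Q ∨ ¬P)   [distribute ∨ over ∧]
= R ∨ ¬P   [simplify]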